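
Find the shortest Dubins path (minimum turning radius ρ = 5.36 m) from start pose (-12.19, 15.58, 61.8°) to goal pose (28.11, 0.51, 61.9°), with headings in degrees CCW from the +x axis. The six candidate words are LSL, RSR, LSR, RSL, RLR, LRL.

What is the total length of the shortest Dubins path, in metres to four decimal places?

Let ψ = atan2(Δy, Δx) = atan2(-15.07, 40.30) = -20.5031° be the start→goal bearing.
Normalize: d = |goal − start| / ρ = 43.025515/5.36 = 8.027148, α = (θ_start − ψ) mod 360° = 82.3031° = 1.436459 rad, β = (θ_goal − ψ) mod 360° = 82.4031° = 1.438205 rad.
Common terms: sin α = 0.990990, cos α = 0.133933, sin β = 0.991223, cos β = 0.132204, cos(α−β) = 0.999998, d² = 64.435109. Work in radians in the unit-radius frame; every candidate has L = ρ·(t + p + q).
LSL: p² = 2 + d² − 2cos(α−β) + 2d(sin α − sin β) = 64.431383; p = √p² = 8.026916; φ = atan2(cos β − cos α, d + sin α − sin β) = -0.000216 rad; t = (φ − α) mod 2π = 4.846511 rad, q = (β − φ) mod 2π = 1.438420 rad → L = 5.36·(4.846511 + 8.026916 + 1.438420) = 5.36·14.311847 = 76.711499 m
RSR: p² = 2 + d² − 2cos(α−β) + 2d(sin β − sin α) = 64.438840; p = √p² = 8.027381; φ = atan2(cos α − cos β, d − sin α + sin β) = 0.000215 rad; t = (α − φ) mod 2π = 1.436244 rad, q = (φ − β) mod 2π = 4.845196 rad → L = 5.36·(1.436244 + 8.027381 + 4.845196) = 5.36·14.308821 = 76.695279 m
LSR: p² = d² − 2 + 2cos(α−β) + 2d(sin α + sin β) = 96.258140; p = √p² = 9.811123; φ = atan2(−cos α − cos β, d + sin α + sin β) − atan2(−2, p) = 0.174512 rad; t = (φ − α) mod 2π = 5.021238 rad, q = (φ − β) mod 2π = 5.019493 rad → L = 5.36·(5.021238 + 9.811123 + 5.019493) = 5.36·19.851855 = 106.405942 m
RSL: p² = d² − 2 + 2cos(α−β) − 2d(sin α + sin β) = 32.612072; p = √p² = 5.710698; φ = atan2(cos α + cos β, d − sin α − sin β) − atan2(2, p) = -0.292873 rad; t = (α − φ) mod 2π = 1.729332 rad, q = (β − φ) mod 2π = 1.731077 rad → L = 5.36·(1.729332 + 5.710698 + 1.731077) = 5.36·9.171107 = 49.157135 m
RLR: c = (6 − d² + 2cos(α−β) + 2d(sin α − sin β))/8 = -7.054855, |c| > 1 → infeasible
LRL: c = (6 − d² + 2cos(α−β) − 2d(sin α − sin β))/8 = -7.053923, |c| > 1 → infeasible
Shortest: RSL with L = 49.157135 m ≈ 49.1571 m

49.1571 m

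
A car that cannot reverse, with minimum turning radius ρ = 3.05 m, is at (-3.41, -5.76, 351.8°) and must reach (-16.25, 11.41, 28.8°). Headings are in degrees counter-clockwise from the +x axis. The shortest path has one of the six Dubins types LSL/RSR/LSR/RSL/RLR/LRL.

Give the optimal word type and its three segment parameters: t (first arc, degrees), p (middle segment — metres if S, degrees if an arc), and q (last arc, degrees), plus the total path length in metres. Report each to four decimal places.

LSR: t = 165.7492°, p = 15.2944 m, q = 128.7492°, L = 30.9713 m

Let ψ = atan2(Δy, Δx) = atan2(17.17, -12.84) = 126.7897° be the start→goal bearing.
Normalize: d = |goal − start| / ρ = 21.440021/3.05 = 7.029515, α = (θ_start − ψ) mod 360° = 225.0103° = 3.927170 rad, β = (θ_goal − ψ) mod 360° = 262.0103° = 4.572942 rad.
Common terms: sin α = -0.707234, cos α = -0.706980, sin β = -0.990293, cos β = -0.138996, cos(α−β) = 0.798636, d² = 49.414082. Work in radians in the unit-radius frame; every candidate has L = ρ·(t + p + q).
LSL: p² = 2 + d² − 2cos(α−β) + 2d(sin α − sin β) = 53.796353; p = √p² = 7.334600; φ = atan2(cos β − cos α, d + sin α − sin β) = 0.077517 rad; t = (φ − α) mod 2π = 2.433532 rad, q = (β − φ) mod 2π = 4.495425 rad → L = 3.05·(2.433532 + 7.334600 + 4.495425) = 3.05·14.263557 = 43.503848 m
RSR: p² = 2 + d² − 2cos(α−β) + 2d(sin β − sin α) = 45.837270; p = √p² = 6.770323; φ = atan2(cos α − cos β, d − sin α + sin β) = -0.083992 rad; t = (α − φ) mod 2π = 4.011162 rad, q = (φ − β) mod 2π = 1.626251 rad → L = 3.05·(4.011162 + 6.770323 + 1.626251) = 3.05·12.407736 = 37.843595 m
LSR: p² = d² − 2 + 2cos(α−β) + 2d(sin α + sin β) = 25.145776; p = √p² = 5.014556; φ = atan2(−cos α − cos β, d + sin α + sin β) − atan2(−2, p) = 0.536854 rad; t = (φ − α) mod 2π = 2.892869 rad, q = (φ − β) mod 2π = 2.247097 rad → L = 3.05·(2.892869 + 5.014556 + 2.247097) = 3.05·10.154523 = 30.971294 m
RSL: p² = d² − 2 + 2cos(α−β) − 2d(sin α + sin β) = 72.876930; p = √p² = 8.536799; φ = atan2(cos α + cos β, d − sin α − sin β) − atan2(2, p) = -0.326765 rad; t = (α − φ) mod 2π = 4.253935 rad, q = (β − φ) mod 2π = 4.899707 rad → L = 3.05·(4.253935 + 8.536799 + 4.899707) = 3.05·17.690440 = 53.955842 m
RLR: c = (6 − d² + 2cos(α−β) + 2d(sin α − sin β))/8 = -4.729659, |c| > 1 → infeasible
LRL: c = (6 − d² + 2cos(α−β) − 2d(sin α − sin β))/8 = -5.724544, |c| > 1 → infeasible
Shortest: LSR with L = 30.971294 m ≈ 30.9713 m
Convert LSR to answer units (arcs ×180/π): t = 2.892869·180/π = 165.7492°, p = ρ·p = 3.05·5.014556 = 15.2944 m, q = 2.247097·180/π = 128.7492°, L = 30.9713 m.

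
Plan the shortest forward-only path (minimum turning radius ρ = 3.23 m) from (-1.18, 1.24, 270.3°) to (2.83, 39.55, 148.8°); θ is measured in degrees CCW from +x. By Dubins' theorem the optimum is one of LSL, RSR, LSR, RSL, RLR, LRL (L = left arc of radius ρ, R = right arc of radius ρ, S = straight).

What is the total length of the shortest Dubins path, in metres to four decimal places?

Let ψ = atan2(Δy, Δx) = atan2(38.31, 4.01) = 84.0245° be the start→goal bearing.
Normalize: d = |goal − start| / ρ = 38.519296/3.23 = 11.925479, α = (θ_start − ψ) mod 360° = 186.2755° = 3.251121 rad, β = (θ_goal − ψ) mod 360° = 64.7755° = 1.130546 rad.
Common terms: sin α = -0.109310, cos α = -0.994008, sin β = 0.904645, cos β = 0.426166, cos(α−β) = -0.522499, d² = 142.217044. Work in radians in the unit-radius frame; every candidate has L = ρ·(t + p + q).
LSL: p² = 2 + d² − 2cos(α−β) + 2d(sin α − sin β) = 121.078247; p = √p² = 11.003556; φ = atan2(cos β − cos α, d + sin α − sin β) = 0.129426 rad; t = (φ − α) mod 2π = 3.161490 rad, q = (β − φ) mod 2π = 1.001120 rad → L = 3.23·(3.161490 + 11.003556 + 1.001120) = 3.23·15.166166 = 48.986717 m
RSR: p² = 2 + d² − 2cos(α−β) + 2d(sin β − sin α) = 169.445836; p = √p² = 13.017136; φ = atan2(cos α − cos β, d − sin α + sin β) = -0.109318 rad; t = (α − φ) mod 2π = 3.360439 rad, q = (φ − β) mod 2π = 5.043321 rad → L = 3.23·(3.360439 + 13.017136 + 5.043321) = 3.23·21.420897 = 69.189496 m
LSR: p² = d² − 2 + 2cos(α−β) + 2d(sin α + sin β) = 158.141557; p = √p² = 12.575435; φ = atan2(−cos α − cos β, d + sin α + sin β) − atan2(−2, p) = 0.202329 rad; t = (φ − α) mod 2π = 3.234393 rad, q = (φ − β) mod 2π = 5.354968 rad → L = 3.23·(3.234393 + 12.575435 + 5.354968) = 3.23·21.164795 = 68.362287 m
RSL: p² = d² − 2 + 2cos(α−β) − 2d(sin α + sin β) = 120.202537; p = √p² = 10.963692; φ = atan2(cos α + cos β, d − sin α − sin β) − atan2(2, p) = -0.231410 rad; t = (α − φ) mod 2π = 3.482532 rad, q = (β − φ) mod 2π = 1.361957 rad → L = 3.23·(3.482532 + 10.963692 + 1.361957) = 3.23·15.808180 = 51.060422 m
RLR: c = (6 − d² + 2cos(α−β) + 2d(sin α − sin β))/8 = -20.180729, |c| > 1 → infeasible
LRL: c = (6 − d² + 2cos(α−β) − 2d(sin α − sin β))/8 = -14.134781, |c| > 1 → infeasible
Shortest: LSL with L = 48.986717 m ≈ 48.9867 m

48.9867 m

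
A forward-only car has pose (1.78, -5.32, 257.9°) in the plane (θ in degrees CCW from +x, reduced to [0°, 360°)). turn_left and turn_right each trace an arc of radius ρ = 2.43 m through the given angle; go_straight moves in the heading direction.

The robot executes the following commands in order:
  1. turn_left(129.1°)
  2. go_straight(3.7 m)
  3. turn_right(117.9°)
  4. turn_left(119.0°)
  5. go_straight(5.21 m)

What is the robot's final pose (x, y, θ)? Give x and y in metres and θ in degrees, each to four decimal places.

(20.2590, -8.2458, 28.1000°)

set_pose: (x, y, θ) = (1.7800, -5.3200, 257.9000°), ρ = 2.43
turn_left(129.1°): centre at ρ to the left, rotate +129.1° → (5.2592, -7.9945, 387.0000° ≡ 27.0000°)
go_straight(3.7): x += 3.7·cos θ, y += 3.7·sin θ → (8.5559, -6.3148, 27.0000°)
turn_right(117.9°): centre at ρ to the right, rotate −117.9° → (12.0888, -8.5181, -90.9000° ≡ 269.1000°)
turn_left(119.0°): centre at ρ to the left, rotate +119.0° → (15.6631, -10.6998, 388.1000° ≡ 28.1000°)
go_straight(5.21): x += 5.21·cos θ, y += 5.21·sin θ → (20.2590, -8.2458, 28.1000°)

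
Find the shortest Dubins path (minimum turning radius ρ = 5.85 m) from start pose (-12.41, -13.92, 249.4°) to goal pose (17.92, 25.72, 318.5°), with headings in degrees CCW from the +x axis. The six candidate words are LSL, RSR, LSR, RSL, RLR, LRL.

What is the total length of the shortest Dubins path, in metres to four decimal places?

Let ψ = atan2(Δy, Δx) = atan2(39.64, 30.33) = 52.5791° be the start→goal bearing.
Normalize: d = |goal − start| / ρ = 49.912308/5.85 = 8.532018, α = (θ_start − ψ) mod 360° = 196.8209° = 3.435173 rad, β = (θ_goal − ψ) mod 360° = 265.9209° = 4.641195 rad.
Common terms: sin α = -0.289381, cos α = -0.957214, sin β = -0.997467, cos β = -0.071133, cos(α−β) = 0.356738, d² = 72.795339. Work in radians in the unit-radius frame; every candidate has L = ρ·(t + p + q).
LSL: p² = 2 + d² − 2cos(α−β) + 2d(sin α − sin β) = 86.164663; p = √p² = 9.282492; φ = atan2(cos β − cos α, d + sin α − sin β) = 0.095603 rad; t = (φ − α) mod 2π = 2.943615 rad, q = (β − φ) mod 2π = 4.545593 rad → L = 5.85·(2.943615 + 9.282492 + 4.545593) = 5.85·16.771700 = 98.114446 m
RSR: p² = 2 + d² − 2cos(α−β) + 2d(sin β − sin α) = 61.999064; p = √p² = 7.873948; φ = atan2(cos α − cos β, d − sin α + sin β) = -0.112772 rad; t = (α − φ) mod 2π = 3.547945 rad, q = (φ − β) mod 2π = 1.529218 rad → L = 5.85·(3.547945 + 7.873948 + 1.529218) = 5.85·12.951111 = 75.764001 m
LSR: p² = d² − 2 + 2cos(α−β) + 2d(sin α + sin β) = 49.549994; p = √p² = 7.039176; φ = atan2(−cos α − cos β, d + sin α + sin β) − atan2(−2, p) = 0.417823 rad; t = (φ − α) mod 2π = 3.265835 rad, q = (φ − β) mod 2π = 2.059813 rad → L = 5.85·(3.265835 + 7.039176 + 2.059813) = 5.85·12.364823 = 72.334216 m
RSL: p² = d² − 2 + 2cos(α−β) − 2d(sin α + sin β) = 93.467637; p = √p² = 9.667866; φ = atan2(cos α + cos β, d − sin α − sin β) − atan2(2, p) = -0.308345 rad; t = (α − φ) mod 2π = 3.743518 rad, q = (β − φ) mod 2π = 4.949540 rad → L = 5.85·(3.743518 + 9.667866 + 4.949540) = 5.85·18.360924 = 107.411406 m
RLR: c = (6 − d² + 2cos(α−β) + 2d(sin α − sin β))/8 = -6.749883, |c| > 1 → infeasible
LRL: c = (6 − d² + 2cos(α−β) − 2d(sin α − sin β))/8 = -9.770583, |c| > 1 → infeasible
Shortest: LSR with L = 72.334216 m ≈ 72.3342 m

72.3342 m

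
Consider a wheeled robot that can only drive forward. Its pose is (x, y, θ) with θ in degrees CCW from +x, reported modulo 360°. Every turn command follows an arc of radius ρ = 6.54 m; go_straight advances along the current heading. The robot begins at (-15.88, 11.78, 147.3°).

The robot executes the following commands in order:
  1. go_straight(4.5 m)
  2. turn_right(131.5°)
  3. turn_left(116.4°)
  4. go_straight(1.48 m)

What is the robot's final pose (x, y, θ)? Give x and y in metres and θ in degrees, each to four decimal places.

set_pose: (x, y, θ) = (-15.8800, 11.7800, 147.3000°), ρ = 6.54
go_straight(4.5): x += 4.5·cos θ, y += 4.5·sin θ → (-19.6668, 14.2111, 147.3000°)
turn_right(131.5°): centre at ρ to the right, rotate −131.5° → (-17.9143, 26.0075, 15.8000°)
turn_left(116.4°): centre at ρ to the left, rotate +116.4° → (-14.8502, 36.6934, 132.2000°)
go_straight(1.48): x += 1.48·cos θ, y += 1.48·sin θ → (-15.8443, 37.7898, 132.2000°)

(-15.8443, 37.7898, 132.2000°)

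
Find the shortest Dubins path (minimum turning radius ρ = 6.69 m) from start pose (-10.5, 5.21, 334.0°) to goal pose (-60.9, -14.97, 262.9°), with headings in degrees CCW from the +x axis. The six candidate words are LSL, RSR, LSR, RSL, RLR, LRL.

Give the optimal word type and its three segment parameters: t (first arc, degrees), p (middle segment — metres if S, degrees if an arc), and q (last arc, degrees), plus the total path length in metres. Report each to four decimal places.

Let ψ = atan2(Δy, Δx) = atan2(-20.18, -50.40) = -158.1790° be the start→goal bearing.
Normalize: d = |goal − start| / ρ = 54.289892/6.69 = 8.115081, α = (θ_start − ψ) mod 360° = 132.1790° = 2.306959 rad, β = (θ_goal − ψ) mod 360° = 61.0790° = 1.066030 rad.
Common terms: sin α = 0.741051, cos α = -0.671449, sin β = 0.875287, cos β = 0.483603, cos(α−β) = 0.323917, d² = 65.854540. Work in radians in the unit-radius frame; every candidate has L = ρ·(t + p + q).
LSL: p² = 2 + d² − 2cos(α−β) + 2d(sin α − sin β) = 65.028026; p = √p² = 8.063996; φ = atan2(cos β − cos α, d + sin α − sin β) = 0.143730 rad; t = (φ − α) mod 2π = 4.119957 rad, q = (β − φ) mod 2π = 0.922299 rad → L = 6.69·(4.119957 + 8.063996 + 0.922299) = 6.69·13.106252 = 87.680825 m
RSR: p² = 2 + d² − 2cos(α−β) + 2d(sin β − sin α) = 69.385385; p = √p² = 8.329789; φ = atan2(cos α − cos β, d − sin α + sin β) = -0.139114 rad; t = (α − φ) mod 2π = 2.446072 rad, q = (φ − β) mod 2π = 5.078042 rad → L = 6.69·(2.446072 + 8.329789 + 5.078042) = 6.69·15.853903 = 106.062614 m
LSR: p² = d² − 2 + 2cos(α−β) + 2d(sin α + sin β) = 90.735805; p = √p² = 9.525534; φ = atan2(−cos α − cos β, d + sin α + sin β) − atan2(−2, p) = 0.226256 rad; t = (φ − α) mod 2π = 4.202483 rad, q = (φ − β) mod 2π = 5.443412 rad → L = 6.69·(4.202483 + 9.525534 + 5.443412) = 6.69·19.171430 = 128.256864 m
RSL: p² = d² − 2 + 2cos(α−β) − 2d(sin α + sin β) = 38.268946; p = √p² = 6.186190; φ = atan2(cos α + cos β, d − sin α − sin β) − atan2(2, p) = -0.341591 rad; t = (α − φ) mod 2π = 2.648550 rad, q = (β − φ) mod 2π = 1.407621 rad → L = 6.69·(2.648550 + 6.186190 + 1.407621) = 6.69·10.242360 = 68.521390 m
RLR: c = (6 − d² + 2cos(α−β) + 2d(sin α − sin β))/8 = -7.673173, |c| > 1 → infeasible
LRL: c = (6 − d² + 2cos(α−β) − 2d(sin α − sin β))/8 = -7.128503, |c| > 1 → infeasible
Shortest: RSL with L = 68.521390 m ≈ 68.5214 m
Convert RSL to answer units (arcs ×180/π): t = 2.648550·180/π = 151.7507°, p = ρ·p = 6.69·6.186190 = 41.3856 m, q = 1.407621·180/π = 80.6507°, L = 68.5214 m.

RSL: t = 151.7507°, p = 41.3856 m, q = 80.6507°, L = 68.5214 m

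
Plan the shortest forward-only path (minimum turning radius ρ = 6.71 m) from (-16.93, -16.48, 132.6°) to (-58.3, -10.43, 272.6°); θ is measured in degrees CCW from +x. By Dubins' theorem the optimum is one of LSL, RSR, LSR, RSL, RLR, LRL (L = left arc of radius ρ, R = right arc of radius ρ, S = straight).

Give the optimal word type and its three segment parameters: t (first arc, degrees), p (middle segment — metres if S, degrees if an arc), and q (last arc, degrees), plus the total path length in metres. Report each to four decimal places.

LSL: t = 27.2704°, p = 31.6617 m, q = 112.7296°, L = 48.0573 m

Let ψ = atan2(Δy, Δx) = atan2(6.05, -41.37) = 171.6800° be the start→goal bearing.
Normalize: d = |goal − start| / ρ = 41.810039/6.71 = 6.231004, α = (θ_start − ψ) mod 360° = 320.9200° = 5.601111 rad, β = (θ_goal − ψ) mod 360° = 100.9200° = 1.761387 rad.
Common terms: sin α = -0.630404, cos α = 0.776267, sin β = 0.981893, cos β = -0.189439, cos(α−β) = -0.766044, d² = 38.825416. Work in radians in the unit-radius frame; every candidate has L = ρ·(t + p + q).
LSL: p² = 2 + d² − 2cos(α−β) + 2d(sin α − sin β) = 22.265045; p = √p² = 4.718585; φ = atan2(cos β − cos α, d + sin α − sin β) = -0.206116 rad; t = (φ − α) mod 2π = 0.475958 rad, q = (β − φ) mod 2π = 1.967503 rad → L = 6.71·(0.475958 + 4.718585 + 1.967503) = 6.71·7.162046 = 48.057328 m
RSR: p² = 2 + d² − 2cos(α−β) + 2d(sin β − sin α) = 62.449965; p = √p² = 7.902529; φ = atan2(cos α − cos β, d − sin α + sin β) = 0.122508 rad; t = (α − φ) mod 2π = 5.478603 rad, q = (φ − β) mod 2π = 4.644307 rad → L = 6.71·(5.478603 + 7.902529 + 4.644307) = 6.71·18.025439 = 120.950693 m
LSR: p² = d² − 2 + 2cos(α−β) + 2d(sin α + sin β) = 39.673574; p = √p² = 6.298696; φ = atan2(−cos α − cos β, d + sin α + sin β) − atan2(−2, p) = 0.218542 rad; t = (φ − α) mod 2π = 0.900617 rad, q = (φ − β) mod 2π = 4.740341 rad → L = 6.71·(0.900617 + 6.298696 + 4.740341) = 6.71·11.939654 = 80.115076 m
RSL: p² = d² − 2 + 2cos(α−β) − 2d(sin α + sin β) = 30.913080; p = √p² = 5.559953; φ = atan2(cos α + cos β, d − sin α − sin β) − atan2(2, p) = -0.245824 rad; t = (α − φ) mod 2π = 5.846935 rad, q = (β − φ) mod 2π = 2.007211 rad → L = 6.71·(5.846935 + 5.559953 + 2.007211) = 6.71·13.414099 = 90.008605 m
RLR: c = (6 − d² + 2cos(α−β) + 2d(sin α − sin β))/8 = -6.806246, |c| > 1 → infeasible
LRL: c = (6 − d² + 2cos(α−β) − 2d(sin α − sin β))/8 = -1.783131, |c| > 1 → infeasible
Shortest: LSL with L = 48.057328 m ≈ 48.0573 m
Convert LSL to answer units (arcs ×180/π): t = 0.475958·180/π = 27.2704°, p = ρ·p = 6.71·4.718585 = 31.6617 m, q = 1.967503·180/π = 112.7296°, L = 48.0573 m.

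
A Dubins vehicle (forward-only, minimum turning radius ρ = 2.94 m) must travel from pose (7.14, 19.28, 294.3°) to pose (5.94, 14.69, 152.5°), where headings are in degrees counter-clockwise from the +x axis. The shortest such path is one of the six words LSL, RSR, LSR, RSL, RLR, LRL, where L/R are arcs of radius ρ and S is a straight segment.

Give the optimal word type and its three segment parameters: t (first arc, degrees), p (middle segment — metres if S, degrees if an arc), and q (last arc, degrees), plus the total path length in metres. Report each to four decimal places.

LRL: t = 66.3988°, p = 245.2344°, q = 37.0357°, L = 17.8911 m

Let ψ = atan2(Δy, Δx) = atan2(-4.59, -1.20) = -104.6514° be the start→goal bearing.
Normalize: d = |goal − start| / ρ = 4.744270/2.94 = 1.613697, α = (θ_start − ψ) mod 360° = 38.9514° = 0.679829 rad, β = (θ_goal − ψ) mod 360° = 257.1514° = 4.488138 rad.
Common terms: sin α = 0.628660, cos α = 0.777680, sin β = -0.974961, cos β = -0.222376, cos(α−β) = -0.785857, d² = 2.604019. Work in radians in the unit-radius frame; every candidate has L = ρ·(t + p + q).
LSL: p² = 2 + d² − 2cos(α−β) + 2d(sin α − sin β) = 11.351252; p = √p² = 3.369162; φ = atan2(cos β − cos α, d + sin α − sin β) = -0.301368 rad; t = (φ − α) mod 2π = 5.301988 rad, q = (β − φ) mod 2π = 4.789505 rad → L = 2.94·(5.301988 + 3.369162 + 4.789505) = 2.94·13.460656 = 39.574328 m
RSR: p² = 2 + d² − 2cos(α−β) + 2d(sin β − sin α) = 1.000214; p = √p² = 1.000107; φ = atan2(cos α − cos β, d − sin α + sin β) = 1.560721 rad; t = (α − φ) mod 2π = 5.402294 rad, q = (φ − β) mod 2π = 3.355769 rad → L = 2.94·(5.402294 + 1.000107 + 3.355769) = 2.94·9.758169 = 28.689017 m
LSR: p² = d² − 2 + 2cos(α−β) + 2d(sin α + sin β) = -2.085343 < 0 → infeasible
RSL: p² = d² − 2 + 2cos(α−β) − 2d(sin α + sin β) = 0.149954; p = √p² = 0.387239; φ = atan2(cos α + cos β, d − sin α − sin β) − atan2(2, p) = -1.103460 rad; t = (α − φ) mod 2π = 1.783290 rad, q = (β − φ) mod 2π = 5.591598 rad → L = 2.94·(1.783290 + 0.387239 + 5.591598) = 2.94·7.762126 = 22.820652 m
RLR: c = (6 − d² + 2cos(α−β) + 2d(sin α − sin β))/8 = 0.874973; p = 2π − arccos c = 5.777770 rad; φ = atan2(cos α − cos β, d − sin α + sin β) = 1.560721 rad; t = (α − φ + p/2) mod 2π = 2.007993 rad, q = (α − β − t + p) mod 2π = 6.244653 rad → L = 2.94·(2.007993 + 5.777770 + 6.244653) = 2.94·14.030416 = 41.249423 m
LRL: c = (6 − d² + 2cos(α−β) − 2d(sin α − sin β))/8 = -0.418906; p = 2π − arccos c = 4.280148 rad; φ = atan2(cos β − cos α, d + sin α − sin β) = -0.301368 rad; t = (φ − α + p/2) mod 2π = 1.158877 rad, q = (β − α − t + p) mod 2π = 0.646394 rad → L = 2.94·(1.158877 + 4.280148 + 0.646394) = 2.94·6.085420 = 17.891134 m
Shortest: LRL with L = 17.891134 m ≈ 17.8911 m
Convert LRL to answer units (arcs ×180/π): t = 1.158877·180/π = 66.3988°, p = 4.280148·180/π = 245.2344°, q = 0.646394·180/π = 37.0357°, L = 17.8911 m.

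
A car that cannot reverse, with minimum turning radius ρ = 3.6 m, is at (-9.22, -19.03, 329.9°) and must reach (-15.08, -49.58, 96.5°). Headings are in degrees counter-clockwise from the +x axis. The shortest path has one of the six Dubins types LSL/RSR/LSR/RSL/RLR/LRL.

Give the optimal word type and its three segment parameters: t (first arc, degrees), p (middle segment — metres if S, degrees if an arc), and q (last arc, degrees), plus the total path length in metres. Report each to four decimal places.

RSR: t = 60.9126°, p = 27.0321 m, q = 172.4874°, L = 41.6971 m

Let ψ = atan2(Δy, Δx) = atan2(-30.55, -5.86) = -100.8584° be the start→goal bearing.
Normalize: d = |goal − start| / ρ = 31.106946/3.6 = 8.640818, α = (θ_start − ψ) mod 360° = 70.7584° = 1.234967 rad, β = (θ_goal − ψ) mod 360° = 197.3584° = 3.444554 rad.
Common terms: sin α = 0.944137, cos α = 0.329552, sin β = -0.298348, cos β = -0.954457, cos(α−β) = -0.596225, d² = 74.663742. Work in radians in the unit-radius frame; every candidate has L = ρ·(t + p + q).
LSL: p² = 2 + d² − 2cos(α−β) + 2d(sin α − sin β) = 99.328369; p = √p² = 9.966362; φ = atan2(cos β − cos α, d + sin α − sin β) = -0.129193 rad; t = (φ − α) mod 2π = 4.919025 rad, q = (β − φ) mod 2π = 3.573747 rad → L = 3.6·(4.919025 + 9.966362 + 3.573747) = 3.6·18.459134 = 66.452882 m
RSR: p² = 2 + d² − 2cos(α−β) + 2d(sin β − sin α) = 56.384015; p = √p² = 7.508929; φ = atan2(cos α − cos β, d − sin α + sin β) = 0.171842 rad; t = (α − φ) mod 2π = 1.063125 rad, q = (φ − β) mod 2π = 3.010474 rad → L = 3.6·(1.063125 + 7.508929 + 3.010474) = 3.6·11.582528 = 41.697099 m
LSR: p² = d² − 2 + 2cos(α−β) + 2d(sin α + sin β) = 82.631592; p = √p² = 9.090192; φ = atan2(−cos α − cos β, d + sin α + sin β) − atan2(−2, p) = 0.283757 rad; t = (φ − α) mod 2π = 5.331975 rad, q = (φ − β) mod 2π = 3.122388 rad → L = 3.6·(5.331975 + 9.090192 + 3.122388) = 3.6·17.544555 = 63.160398 m
RSL: p² = d² − 2 + 2cos(α−β) − 2d(sin α + sin β) = 60.310993; p = √p² = 7.766015; φ = atan2(cos α + cos β, d − sin α − sin β) − atan2(2, p) = -0.330058 rad; t = (α − φ) mod 2π = 1.565025 rad, q = (β − φ) mod 2π = 3.774612 rad → L = 3.6·(1.565025 + 7.766015 + 3.774612) = 3.6·13.105653 = 47.180350 m
RLR: c = (6 − d² + 2cos(α−β) + 2d(sin α − sin β))/8 = -6.048002, |c| > 1 → infeasible
LRL: c = (6 − d² + 2cos(α−β) − 2d(sin α − sin β))/8 = -11.416046, |c| > 1 → infeasible
Shortest: RSR with L = 41.697099 m ≈ 41.6971 m
Convert RSR to answer units (arcs ×180/π): t = 1.063125·180/π = 60.9126°, p = ρ·p = 3.6·7.508929 = 27.0321 m, q = 3.010474·180/π = 172.4874°, L = 41.6971 m.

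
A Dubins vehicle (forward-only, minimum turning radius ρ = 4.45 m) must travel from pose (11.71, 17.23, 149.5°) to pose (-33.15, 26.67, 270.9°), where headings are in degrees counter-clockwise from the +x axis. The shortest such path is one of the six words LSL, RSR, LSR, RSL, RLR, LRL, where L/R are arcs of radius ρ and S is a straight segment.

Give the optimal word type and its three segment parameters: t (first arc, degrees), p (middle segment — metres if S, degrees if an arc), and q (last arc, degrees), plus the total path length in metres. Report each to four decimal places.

LSL: t = 11.2221°, p = 40.4183 m, q = 110.1779°, L = 49.8471 m

Let ψ = atan2(Δy, Δx) = atan2(9.44, -44.86) = 168.1165° be the start→goal bearing.
Normalize: d = |goal − start| / ρ = 45.842482/4.45 = 10.301681, α = (θ_start − ψ) mod 360° = 341.3835° = 5.958266 rad, β = (θ_goal − ψ) mod 360° = 102.7835° = 1.793911 rad.
Common terms: sin α = -0.319232, cos α = 0.947677, sin β = 0.975213, cos β = -0.221268, cos(α−β) = -0.521010, d² = 106.124641. Work in radians in the unit-radius frame; every candidate has L = ρ·(t + p + q).
LSL: p² = 2 + d² − 2cos(α−β) + 2d(sin α − sin β) = 82.496736; p = √p² = 9.082771; φ = atan2(cos β − cos α, d + sin α − sin β) = -0.129057 rad; t = (φ − α) mod 2π = 0.195862 rad, q = (β − φ) mod 2π = 1.922968 rad → L = 4.45·(0.195862 + 9.082771 + 1.922968) = 4.45·11.201601 = 49.847125 m
RSR: p² = 2 + d² − 2cos(α−β) + 2d(sin β − sin α) = 135.836584; p = √p² = 11.654895; φ = atan2(cos α − cos β, d − sin α + sin β) = 0.100465 rad; t = (α − φ) mod 2π = 5.857801 rad, q = (φ − β) mod 2π = 4.589740 rad → L = 4.45·(5.857801 + 11.654895 + 4.589740) = 4.45·22.102436 = 98.355841 m
LSR: p² = d² − 2 + 2cos(α−β) + 2d(sin α + sin β) = 116.598036; p = √p² = 10.798057; φ = atan2(−cos α − cos β, d + sin α + sin β) − atan2(−2, p) = 0.116948 rad; t = (φ − α) mod 2π = 0.441867 rad, q = (φ − β) mod 2π = 4.606222 rad → L = 4.45·(0.441867 + 10.798057 + 4.606222) = 4.45·15.846146 = 70.515349 m
RSL: p² = d² − 2 + 2cos(α−β) − 2d(sin α + sin β) = 89.567207; p = √p² = 9.463995; φ = atan2(cos α + cos β, d − sin α − sin β) − atan2(2, p) = -0.133096 rad; t = (α − φ) mod 2π = 6.091362 rad, q = (β − φ) mod 2π = 1.927006 rad → L = 4.45·(6.091362 + 9.463995 + 1.927006) = 4.45·17.482364 = 77.796519 m
RLR: c = (6 − d² + 2cos(α−β) + 2d(sin α − sin β))/8 = -15.979573, |c| > 1 → infeasible
LRL: c = (6 − d² + 2cos(α−β) − 2d(sin α − sin β))/8 = -9.312092, |c| > 1 → infeasible
Shortest: LSL with L = 49.847125 m ≈ 49.8471 m
Convert LSL to answer units (arcs ×180/π): t = 0.195862·180/π = 11.2221°, p = ρ·p = 4.45·9.082771 = 40.4183 m, q = 1.922968·180/π = 110.1779°, L = 49.8471 m.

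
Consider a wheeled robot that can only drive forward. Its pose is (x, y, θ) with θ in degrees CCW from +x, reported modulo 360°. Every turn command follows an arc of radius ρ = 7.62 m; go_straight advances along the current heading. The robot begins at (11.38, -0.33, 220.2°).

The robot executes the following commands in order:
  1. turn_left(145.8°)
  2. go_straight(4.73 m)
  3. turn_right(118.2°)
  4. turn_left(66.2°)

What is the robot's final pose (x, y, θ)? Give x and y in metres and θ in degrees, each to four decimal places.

(31.2244, -31.8638, 314.0000°)

set_pose: (x, y, θ) = (11.3800, -0.3300, 220.2000°), ρ = 7.62
turn_left(145.8°): centre at ρ to the left, rotate +145.8° → (17.0949, -13.7284, 366.0000° ≡ 6.0000°)
go_straight(4.73): x += 4.73·cos θ, y += 4.73·sin θ → (21.7990, -13.2340, 6.0000°)
turn_right(118.2°): centre at ρ to the right, rotate −118.2° → (29.6506, -23.6914, -112.2000° ≡ 247.8000°)
turn_left(66.2°): centre at ρ to the left, rotate +66.2° → (31.2244, -31.8638, 314.0000°)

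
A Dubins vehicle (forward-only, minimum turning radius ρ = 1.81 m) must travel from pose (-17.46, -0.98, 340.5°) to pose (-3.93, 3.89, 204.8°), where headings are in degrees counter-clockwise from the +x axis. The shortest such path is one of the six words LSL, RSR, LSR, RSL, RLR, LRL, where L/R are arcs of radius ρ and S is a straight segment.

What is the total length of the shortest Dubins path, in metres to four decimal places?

Let ψ = atan2(Δy, Δx) = atan2(4.87, 13.53) = 19.7959° be the start→goal bearing.
Normalize: d = |goal − start| / ρ = 14.379771/1.81 = 7.944625, α = (θ_start − ψ) mod 360° = 320.7041° = 5.597343 rad, β = (θ_goal − ψ) mod 360° = 185.0041° = 3.228931 rad.
Common terms: sin α = -0.633325, cos α = 0.773886, sin β = -0.087227, cos β = -0.996188, cos(α−β) = -0.715693, d² = 63.117060. Work in radians in the unit-radius frame; every candidate has L = ρ·(t + p + q).
LSL: p² = 2 + d² − 2cos(α−β) + 2d(sin α − sin β) = 57.871362; p = √p² = 7.607323; φ = atan2(cos β − cos α, d + sin α − sin β) = -0.234833 rad; t = (φ − α) mod 2π = 0.451010 rad, q = (β − φ) mod 2π = 3.463764 rad → L = 1.81·(0.451010 + 7.607323 + 3.463764) = 1.81·11.522096 = 20.854995 m
RSR: p² = 2 + d² − 2cos(α−β) + 2d(sin β − sin α) = 75.225529; p = √p² = 8.673265; φ = atan2(cos α − cos β, d − sin α + sin β) = 0.205528 rad; t = (α − φ) mod 2π = 5.391815 rad, q = (φ − β) mod 2π = 3.259782 rad → L = 1.81·(5.391815 + 8.673265 + 3.259782) = 1.81·17.324862 = 31.358001 m
LSR: p² = d² − 2 + 2cos(α−β) + 2d(sin α + sin β) = 48.236634; p = √p² = 6.945260; φ = atan2(−cos α − cos β, d + sin α + sin β) − atan2(−2, p) = 0.311143 rad; t = (φ − α) mod 2π = 0.996986 rad, q = (φ − β) mod 2π = 3.365397 rad → L = 1.81·(0.996986 + 6.945260 + 3.365397) = 1.81·11.307643 = 20.466833 m
RSL: p² = d² − 2 + 2cos(α−β) − 2d(sin α + sin β) = 71.134714; p = √p² = 8.434140; φ = atan2(cos α + cos β, d − sin α − sin β) − atan2(2, p) = -0.258480 rad; t = (α − φ) mod 2π = 5.855823 rad, q = (β − φ) mod 2π = 3.487411 rad → L = 1.81·(5.855823 + 8.434140 + 3.487411) = 1.81·17.777374 = 32.177047 m
RLR: c = (6 − d² + 2cos(α−β) + 2d(sin α − sin β))/8 = -8.403191, |c| > 1 → infeasible
LRL: c = (6 − d² + 2cos(α−β) − 2d(sin α − sin β))/8 = -6.233920, |c| > 1 → infeasible
Shortest: LSR with L = 20.466833 m ≈ 20.4668 m

20.4668 m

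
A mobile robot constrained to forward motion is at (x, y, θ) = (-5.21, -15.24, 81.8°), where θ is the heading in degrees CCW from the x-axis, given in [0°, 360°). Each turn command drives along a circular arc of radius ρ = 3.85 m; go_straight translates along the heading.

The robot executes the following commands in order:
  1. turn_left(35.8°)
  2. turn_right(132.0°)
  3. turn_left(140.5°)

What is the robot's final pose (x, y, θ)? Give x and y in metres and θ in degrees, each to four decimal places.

set_pose: (x, y, θ) = (-5.2100, -15.2400, 81.8000°), ρ = 3.85
turn_left(35.8°): centre at ρ to the left, rotate +35.8° → (-5.6088, -12.9072, 117.6000°)
turn_right(132.0°): centre at ρ to the right, rotate −132.0° → (-1.2394, -7.3945, -14.4000° ≡ 345.6000°)
turn_left(140.5°): centre at ρ to the left, rotate +140.5° → (2.8288, -1.3970, 486.1000° ≡ 126.1000°)

(2.8288, -1.3970, 126.1000°)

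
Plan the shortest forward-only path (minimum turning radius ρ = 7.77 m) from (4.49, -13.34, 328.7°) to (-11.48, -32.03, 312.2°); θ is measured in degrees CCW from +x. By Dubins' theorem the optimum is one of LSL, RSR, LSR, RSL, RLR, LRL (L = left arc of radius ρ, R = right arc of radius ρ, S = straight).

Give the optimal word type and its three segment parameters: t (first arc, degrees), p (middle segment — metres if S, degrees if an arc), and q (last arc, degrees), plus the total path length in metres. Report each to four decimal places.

Let ψ = atan2(Δy, Δx) = atan2(-18.69, -15.97) = -130.5128° be the start→goal bearing.
Normalize: d = |goal − start| / ρ = 24.583673/7.77 = 3.163922, α = (θ_start − ψ) mod 360° = 99.2128° = 1.731590 rad, β = (θ_goal − ψ) mod 360° = 82.7128° = 1.443611 rad.
Common terms: sin α = 0.987100, cos α = -0.160102, sin β = 0.991923, cos β = 0.126843, cos(α−β) = 0.958820, d² = 10.010402. Work in radians in the unit-radius frame; every candidate has L = ρ·(t + p + q).
LSL: p² = 2 + d² − 2cos(α−β) + 2d(sin α − sin β) = 10.062247; p = √p² = 3.172105; φ = atan2(cos β − cos α, d + sin α − sin β) = 0.090583 rad; t = (φ − α) mod 2π = 4.642178 rad, q = (β − φ) mod 2π = 1.353028 rad → L = 7.77·(4.642178 + 3.172105 + 1.353028) = 7.77·9.167311 = 71.230003 m
RSR: p² = 2 + d² − 2cos(α−β) + 2d(sin β − sin α) = 10.123278; p = √p² = 3.181710; φ = atan2(cos α − cos β, d − sin α + sin β) = -0.090308 rad; t = (α − φ) mod 2π = 1.821899 rad, q = (φ − β) mod 2π = 4.749266 rad → L = 7.77·(1.821899 + 3.181710 + 4.749266) = 7.77·9.752875 = 75.779835 m
LSR: p² = d² − 2 + 2cos(α−β) + 2d(sin α + sin β) = 22.450992; p = √p² = 4.738248; φ = atan2(−cos α − cos β, d + sin α + sin β) − atan2(−2, p) = 0.405876 rad; t = (φ − α) mod 2π = 4.957471 rad, q = (φ − β) mod 2π = 5.245450 rad → L = 7.77·(4.957471 + 4.738248 + 5.245450) = 7.77·14.941169 = 116.092885 m
RSL: p² = d² − 2 + 2cos(α−β) − 2d(sin α + sin β) = -2.594909 < 0 → infeasible
RLR: c = (6 − d² + 2cos(α−β) + 2d(sin α − sin β))/8 = -0.265410; p = 2π − arccos c = 4.443760 rad; φ = atan2(cos α − cos β, d − sin α + sin β) = -0.090308 rad; t = (α − φ + p/2) mod 2π = 4.043779 rad, q = (α − β − t + p) mod 2π = 0.687961 rad → L = 7.77·(4.043779 + 4.443760 + 0.687961) = 7.77·9.175500 = 71.293632 m
LRL: c = (6 − d² + 2cos(α−β) − 2d(sin α − sin β))/8 = -0.257781; p = 2π − arccos c = 4.451664 rad; φ = atan2(cos β − cos α, d + sin α − sin β) = 0.090583 rad; t = (φ − α + p/2) mod 2π = 0.584824 rad, q = (β − α − t + p) mod 2π = 3.578860 rad → L = 7.77·(0.584824 + 4.451664 + 3.578860) = 7.77·8.615349 = 66.941262 m
Shortest: LRL with L = 66.941262 m ≈ 66.9413 m
Convert LRL to answer units (arcs ×180/π): t = 0.584824·180/π = 33.5080°, p = 4.451664·180/π = 255.0616°, q = 3.578860·180/π = 205.0536°, L = 66.9413 m.

LRL: t = 33.5080°, p = 255.0616°, q = 205.0536°, L = 66.9413 m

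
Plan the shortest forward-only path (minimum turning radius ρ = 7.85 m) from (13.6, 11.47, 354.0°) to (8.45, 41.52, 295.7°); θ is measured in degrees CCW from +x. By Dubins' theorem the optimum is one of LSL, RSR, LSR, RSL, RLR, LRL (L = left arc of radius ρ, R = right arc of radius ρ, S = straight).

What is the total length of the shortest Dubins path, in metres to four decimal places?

67.0063 m

Let ψ = atan2(Δy, Δx) = atan2(30.05, -5.15) = 99.7249° be the start→goal bearing.
Normalize: d = |goal − start| / ρ = 30.488112/7.85 = 3.883836, α = (θ_start − ψ) mod 360° = 254.2751° = 4.437937 rad, β = (θ_goal − ψ) mod 360° = 195.9751° = 3.420410 rad.
Common terms: sin α = -0.962574, cos α = -0.271019, sin β = -0.275219, cos β = -0.961382, cos(α−β) = 0.525472, d² = 15.084182. Work in radians in the unit-radius frame; every candidate has L = ρ·(t + p + q).
LSL: p² = 2 + d² − 2cos(α−β) + 2d(sin α − sin β) = 10.694091; p = √p² = 3.270182; φ = atan2(cos β − cos α, d + sin α − sin β) = -0.212709 rad; t = (φ − α) mod 2π = 1.632540 rad, q = (β − φ) mod 2π = 3.633119 rad → L = 7.85·(1.632540 + 3.270182 + 3.633119) = 7.85·8.535841 = 67.006348 m
RSR: p² = 2 + d² − 2cos(α−β) + 2d(sin β − sin α) = 21.372386; p = √p² = 4.623028; φ = atan2(cos α − cos β, d − sin α + sin β) = 0.149892 rad; t = (α − φ) mod 2π = 4.288045 rad, q = (φ − β) mod 2π = 3.012667 rad → L = 7.85·(4.288045 + 4.623028 + 3.012667) = 7.85·11.923740 = 93.601359 m
LSR: p² = d² − 2 + 2cos(α−β) + 2d(sin α + sin β) = 4.520356; p = √p² = 2.126113; φ = atan2(−cos α − cos β, d + sin α + sin β) − atan2(−2, p) = 1.190719 rad; t = (φ − α) mod 2π = 3.035967 rad, q = (φ − β) mod 2π = 4.053494 rad → L = 7.85·(3.035967 + 2.126113 + 4.053494) = 7.85·9.215575 = 72.342261 m
RSL: p² = d² − 2 + 2cos(α−β) − 2d(sin α + sin β) = 23.749895; p = √p² = 4.873386; φ = atan2(cos α + cos β, d − sin α − sin β) − atan2(2, p) = -0.625570 rad; t = (α − φ) mod 2π = 5.063508 rad, q = (β − φ) mod 2π = 4.045981 rad → L = 7.85·(5.063508 + 4.873386 + 4.045981) = 7.85·13.982875 = 109.765566 m
RLR: c = (6 − d² + 2cos(α−β) + 2d(sin α − sin β))/8 = -1.671548, |c| > 1 → infeasible
LRL: c = (6 − d² + 2cos(α−β) − 2d(sin α − sin β))/8 = -0.336761; p = 2π − arccos c = 4.368914 rad; φ = atan2(cos β − cos α, d + sin α − sin β) = -0.212709 rad; t = (φ − α + p/2) mod 2π = 3.816996 rad, q = (β − α − t + p) mod 2π = 5.817576 rad → L = 7.85·(3.816996 + 4.368914 + 5.817576) = 7.85·14.003486 = 109.927363 m
Shortest: LSL with L = 67.006348 m ≈ 67.0063 m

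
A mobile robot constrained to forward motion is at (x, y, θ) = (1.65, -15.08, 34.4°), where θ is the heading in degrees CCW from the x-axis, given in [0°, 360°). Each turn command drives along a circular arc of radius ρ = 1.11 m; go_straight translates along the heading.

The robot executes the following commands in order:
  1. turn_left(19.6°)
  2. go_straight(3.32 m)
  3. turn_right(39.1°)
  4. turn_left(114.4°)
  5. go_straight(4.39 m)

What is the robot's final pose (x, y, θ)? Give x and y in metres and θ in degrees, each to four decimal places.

set_pose: (x, y, θ) = (1.6500, -15.0800, 34.4000°), ρ = 1.11
turn_left(19.6°): centre at ρ to the left, rotate +19.6° → (1.9209, -14.8166, 54.0000°)
go_straight(3.32): x += 3.32·cos θ, y += 3.32·sin θ → (3.8723, -12.1306, 54.0000°)
turn_right(39.1°): centre at ρ to the right, rotate −39.1° → (4.4849, -11.7104, 14.9000°)
turn_left(114.4°): centre at ρ to the left, rotate +114.4° → (5.0585, -9.9347, 129.3000°)
go_straight(4.39): x += 4.39·cos θ, y += 4.39·sin θ → (2.2779, -6.5375, 129.3000°)

(2.2779, -6.5375, 129.3000°)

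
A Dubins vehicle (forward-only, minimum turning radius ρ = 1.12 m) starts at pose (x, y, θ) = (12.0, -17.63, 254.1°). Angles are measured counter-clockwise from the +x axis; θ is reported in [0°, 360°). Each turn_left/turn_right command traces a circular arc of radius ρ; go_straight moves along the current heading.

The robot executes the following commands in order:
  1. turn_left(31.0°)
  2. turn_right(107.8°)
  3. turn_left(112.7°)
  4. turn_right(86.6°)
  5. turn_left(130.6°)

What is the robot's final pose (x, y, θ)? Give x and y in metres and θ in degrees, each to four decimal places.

(9.1027, -24.5864, 334.0000°)

set_pose: (x, y, θ) = (12.0000, -17.6300, 254.1000°), ρ = 1.12
turn_left(31.0°): centre at ρ to the left, rotate +31.0° → (11.9958, -18.2286, 285.1000°)
turn_right(107.8°): centre at ρ to the right, rotate −107.8° → (10.8617, -19.6391, 177.3000°)
turn_left(112.7°): centre at ρ to the left, rotate +112.7° → (9.7565, -21.1409, 290.0000°)
turn_right(86.6°): centre at ρ to the right, rotate −86.6° → (9.1489, -22.5519, 203.4000°)
turn_left(130.6°): centre at ρ to the left, rotate +130.6° → (9.1027, -24.5864, 334.0000°)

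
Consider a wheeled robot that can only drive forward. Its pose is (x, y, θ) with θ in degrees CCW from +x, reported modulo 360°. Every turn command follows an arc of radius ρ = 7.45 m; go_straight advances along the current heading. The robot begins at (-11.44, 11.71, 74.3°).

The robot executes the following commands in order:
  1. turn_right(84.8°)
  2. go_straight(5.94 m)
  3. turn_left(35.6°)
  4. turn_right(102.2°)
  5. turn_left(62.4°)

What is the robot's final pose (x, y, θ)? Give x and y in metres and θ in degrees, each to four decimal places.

(23.2419, 5.8894, 345.3000°)

set_pose: (x, y, θ) = (-11.4400, 11.7100, 74.3000°), ρ = 7.45
turn_right(84.8°): centre at ρ to the right, rotate −84.8° → (-2.9103, 17.0193, -10.5000° ≡ 349.5000°)
go_straight(5.94): x += 5.94·cos θ, y += 5.94·sin θ → (2.9302, 15.9368, 349.5000°)
turn_left(35.6°): centre at ρ to the left, rotate +35.6° → (7.4482, 16.5156, 385.1000° ≡ 25.1000°)
turn_right(102.2°): centre at ρ to the right, rotate −102.2° → (17.8704, 11.4323, -77.1000° ≡ 282.9000°)
turn_left(62.4°): centre at ρ to the left, rotate +62.4° → (23.2419, 5.8894, 345.3000°)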